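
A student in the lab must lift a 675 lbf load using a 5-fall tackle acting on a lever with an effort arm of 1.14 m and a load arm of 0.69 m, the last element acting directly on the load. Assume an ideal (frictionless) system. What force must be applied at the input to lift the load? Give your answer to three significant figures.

81.7 lbf

Block-and-tackle MA = number of supporting rope parts = 5.
Lever MA = effort arm / load arm = 1.14/0.69 = 1.6522.
Combined ideal MA = 5 × 1.6522 = 8.2609.
Effort = load / MA = 675 / 8.2609 = 81.711 lbf.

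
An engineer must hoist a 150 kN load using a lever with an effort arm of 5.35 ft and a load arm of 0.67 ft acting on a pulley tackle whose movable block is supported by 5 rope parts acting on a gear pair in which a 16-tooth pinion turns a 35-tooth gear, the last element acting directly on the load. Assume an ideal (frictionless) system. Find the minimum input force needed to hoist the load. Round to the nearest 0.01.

1.72 kN

Lever MA = effort arm / load arm = 5.35/0.67 = 7.9851.
Block-and-tackle MA = number of supporting rope parts = 5.
Gear pair MA = 35/16 = 2.1875.
Combined ideal MA = 7.9851 × 5 × 2.1875 = 87.337.
Effort = load / MA = 150 / 87.337 = 1.7175 kN.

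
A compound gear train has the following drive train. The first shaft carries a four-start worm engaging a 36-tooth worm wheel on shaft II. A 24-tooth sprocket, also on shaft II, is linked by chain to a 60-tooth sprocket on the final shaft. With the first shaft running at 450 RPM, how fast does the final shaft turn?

worm 36/4 = 9 → 450/9 = 50 RPM
chain 60/24 = 2.5 → 50/2.5 = 20 RPM

20 RPM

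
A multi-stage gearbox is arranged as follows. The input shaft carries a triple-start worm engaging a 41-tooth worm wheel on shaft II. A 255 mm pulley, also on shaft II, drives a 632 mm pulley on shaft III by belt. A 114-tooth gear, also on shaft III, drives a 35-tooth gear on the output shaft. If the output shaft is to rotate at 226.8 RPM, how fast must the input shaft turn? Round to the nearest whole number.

2359 RPM

Overall ratio R = 13.667 × 2.4784 × 0.30702 = 10.399.
Required input speed = output speed × R = 226.8 × 10.399 = 2358.6 RPM.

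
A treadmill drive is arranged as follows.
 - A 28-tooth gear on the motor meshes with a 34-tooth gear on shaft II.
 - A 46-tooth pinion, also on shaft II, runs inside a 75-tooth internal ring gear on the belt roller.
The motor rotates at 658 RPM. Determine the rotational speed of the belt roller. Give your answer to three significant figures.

Gear mesh: ratio = 34/28 = 1.2143, so shaft II turns at 658 / 1.2143 = 541.88 RPM.
Internal gear: ratio = 75/46 = 1.6304, so the belt roller turns at 541.88 / 1.6304 = 332.35 RPM.

332 RPM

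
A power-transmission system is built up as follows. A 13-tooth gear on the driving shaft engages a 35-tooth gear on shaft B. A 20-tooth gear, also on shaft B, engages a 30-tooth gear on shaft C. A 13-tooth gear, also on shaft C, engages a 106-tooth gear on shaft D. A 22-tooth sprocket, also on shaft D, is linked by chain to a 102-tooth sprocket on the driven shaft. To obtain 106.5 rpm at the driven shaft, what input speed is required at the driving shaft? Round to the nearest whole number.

16259 rpm

Overall ratio R = 2.6923 × 1.5 × 8.1538 × 4.6364 = 152.67.
Required input speed = output speed × R = 106.5 × 152.67 = 16259 rpm.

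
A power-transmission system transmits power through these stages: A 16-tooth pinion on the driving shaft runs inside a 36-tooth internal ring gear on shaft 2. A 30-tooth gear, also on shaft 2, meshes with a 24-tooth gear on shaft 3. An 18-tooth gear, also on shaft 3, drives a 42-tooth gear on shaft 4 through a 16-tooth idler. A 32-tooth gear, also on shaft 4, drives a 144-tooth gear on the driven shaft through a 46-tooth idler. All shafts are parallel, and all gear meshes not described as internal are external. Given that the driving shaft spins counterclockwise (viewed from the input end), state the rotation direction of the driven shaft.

clockwise

the driving shaft → shaft 2: internal mesh, same direction → CCW.
shaft 2 → shaft 3: external mesh, 1 reversal → CW.
shaft 3 → shaft 4: driver → idler → driven is 2 external meshes, 2 reversals → CW.
shaft 4 → the driven shaft: driver → idler → driven is 2 external meshes, 2 reversals → CW.
5 reversals in total — an odd number — so the driven shaft turns opposite to the driving shaft.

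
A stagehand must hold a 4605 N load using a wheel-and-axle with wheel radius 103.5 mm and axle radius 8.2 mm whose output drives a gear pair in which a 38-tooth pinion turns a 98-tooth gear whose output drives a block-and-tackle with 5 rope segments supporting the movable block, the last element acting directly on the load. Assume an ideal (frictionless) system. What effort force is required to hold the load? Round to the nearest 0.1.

28.3 N

Wheel-and-axle MA = R/r = 103.5/8.2 = 12.622.
Gear pair MA = 98/38 = 2.5789.
Block-and-tackle MA = number of supporting rope parts = 5.
Combined ideal MA = 12.622 × 2.5789 × 5 = 162.76.
Effort = load / MA = 4605 / 162.76 = 28.294 N.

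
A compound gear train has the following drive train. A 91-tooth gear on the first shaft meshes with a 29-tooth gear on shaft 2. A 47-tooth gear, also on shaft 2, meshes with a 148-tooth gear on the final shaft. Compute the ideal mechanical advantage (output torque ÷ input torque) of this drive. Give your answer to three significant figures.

Each stage contributes driven/driver: gear mesh 29/91 = 0.31868, gear mesh 148/47 = 3.1489.
Overall: 0.31868 × 3.1489 = 1.0035.

1.00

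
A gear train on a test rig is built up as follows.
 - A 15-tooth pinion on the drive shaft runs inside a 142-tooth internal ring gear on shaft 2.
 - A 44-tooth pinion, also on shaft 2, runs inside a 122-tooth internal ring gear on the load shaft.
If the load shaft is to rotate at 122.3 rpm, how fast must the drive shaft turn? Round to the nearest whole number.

Overall ratio R = 9.4667 × 2.7727 = 26.248.
Required input speed = output speed × R = 122.3 × 26.248 = 3210.2 rpm.

3210 rpm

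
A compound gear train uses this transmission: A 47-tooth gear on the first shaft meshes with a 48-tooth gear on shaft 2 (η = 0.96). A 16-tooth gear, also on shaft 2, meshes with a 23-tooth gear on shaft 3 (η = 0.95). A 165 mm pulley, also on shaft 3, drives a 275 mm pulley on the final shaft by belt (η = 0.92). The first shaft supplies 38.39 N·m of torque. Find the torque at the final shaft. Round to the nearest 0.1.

gear mesh 48/47 = 1.0213 → τ = 38.39·1.0213·0.96 = 37.639 N·m
gear mesh 23/16 = 1.4375 → τ = 37.639·1.4375·0.95 = 51.4 N·m
belt 275/165 = 1.6667 → τ = 51.4·1.6667·0.92 = 78.814 N·m

78.8 N·m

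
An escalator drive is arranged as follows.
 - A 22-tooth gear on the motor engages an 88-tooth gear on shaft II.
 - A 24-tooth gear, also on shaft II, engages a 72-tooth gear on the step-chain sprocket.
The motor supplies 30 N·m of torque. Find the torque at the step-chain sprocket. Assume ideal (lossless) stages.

gear mesh 88/22 = 4 → τ = 30·4 = 120 N·m
gear mesh 72/24 = 3 → τ = 120·3 = 360 N·m

360 N·m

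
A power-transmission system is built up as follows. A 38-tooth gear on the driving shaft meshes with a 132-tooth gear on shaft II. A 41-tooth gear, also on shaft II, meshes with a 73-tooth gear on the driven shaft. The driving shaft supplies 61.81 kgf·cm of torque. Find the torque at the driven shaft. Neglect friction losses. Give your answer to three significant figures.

382 kgf·cm

gear mesh 132/38 = 3.4737 → τ = 61.81·3.4737 = 214.71 kgf·cm
gear mesh 73/41 = 1.7805 → τ = 214.71·1.7805 = 382.29 kgf·cm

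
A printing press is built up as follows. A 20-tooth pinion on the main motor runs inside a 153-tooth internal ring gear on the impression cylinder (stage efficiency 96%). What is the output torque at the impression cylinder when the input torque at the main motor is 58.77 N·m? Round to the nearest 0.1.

431.6 N·m

After the internal gear (153/20): 58.77 × 7.65 × 0.96 = 431.61 N·m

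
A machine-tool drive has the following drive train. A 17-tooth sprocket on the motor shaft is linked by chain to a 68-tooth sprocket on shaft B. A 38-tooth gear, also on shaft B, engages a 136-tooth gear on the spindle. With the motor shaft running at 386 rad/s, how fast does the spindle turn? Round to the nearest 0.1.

27.0 rad/s

Chain: ratio = 68/17 = 4, so shaft B turns at 386 / 4 = 96.5 rad/s.
Gear mesh: ratio = 136/38 = 3.5789, so the spindle turns at 96.5 / 3.5789 = 26.963 rad/s.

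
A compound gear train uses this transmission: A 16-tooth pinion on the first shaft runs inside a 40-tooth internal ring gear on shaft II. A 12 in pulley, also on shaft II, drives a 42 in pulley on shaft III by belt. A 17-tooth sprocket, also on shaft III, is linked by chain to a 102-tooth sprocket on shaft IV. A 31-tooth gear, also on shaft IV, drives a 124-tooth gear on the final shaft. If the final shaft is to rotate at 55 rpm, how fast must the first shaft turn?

11550 rpm

Overall ratio R = 2.5 × 3.5 × 6 × 4 = 210.
Required input speed = output speed × R = 55 × 210 = 11550 rpm.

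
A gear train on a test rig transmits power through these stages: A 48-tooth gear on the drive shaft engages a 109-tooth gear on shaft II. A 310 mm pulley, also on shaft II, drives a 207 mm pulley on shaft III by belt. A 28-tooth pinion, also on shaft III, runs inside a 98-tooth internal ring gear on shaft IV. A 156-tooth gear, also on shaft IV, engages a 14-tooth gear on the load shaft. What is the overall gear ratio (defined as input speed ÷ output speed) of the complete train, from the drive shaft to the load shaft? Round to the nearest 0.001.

0.476

Each stage contributes driven/driver: gear mesh 109/48 = 2.2708, belt 207/310 = 0.66774, internal gear 98/28 = 3.5, gear mesh 14/156 = 0.089744.
Overall: 2.2708 × 0.66774 × 3.5 × 0.089744 = 0.47628.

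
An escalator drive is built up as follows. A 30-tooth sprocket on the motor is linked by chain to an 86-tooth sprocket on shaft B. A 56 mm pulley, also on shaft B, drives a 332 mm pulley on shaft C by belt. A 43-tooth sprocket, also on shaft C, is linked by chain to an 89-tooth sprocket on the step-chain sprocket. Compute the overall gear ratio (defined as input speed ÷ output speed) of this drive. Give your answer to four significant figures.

35.18

Each stage contributes driven/driver: chain 86/30 = 2.8667, belt 332/56 = 5.9286, chain 89/43 = 2.0698.
Overall: 2.8667 × 5.9286 × 2.0698 = 35.176.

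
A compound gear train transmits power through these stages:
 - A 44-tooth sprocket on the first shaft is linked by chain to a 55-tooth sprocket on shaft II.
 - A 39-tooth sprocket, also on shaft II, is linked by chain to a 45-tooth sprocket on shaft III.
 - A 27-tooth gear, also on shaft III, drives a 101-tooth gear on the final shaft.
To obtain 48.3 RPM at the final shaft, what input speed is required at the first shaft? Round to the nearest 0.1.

260.6 RPM

Overall ratio R = 1.25 × 1.1538 × 3.7407 = 5.3953.
Required input speed = output speed × R = 48.3 × 5.3953 = 260.59 RPM.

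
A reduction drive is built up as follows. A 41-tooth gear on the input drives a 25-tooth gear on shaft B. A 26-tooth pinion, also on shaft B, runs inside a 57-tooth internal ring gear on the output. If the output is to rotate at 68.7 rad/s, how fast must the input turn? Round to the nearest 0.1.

91.8 rad/s

Overall ratio R = 0.60976 × 2.1923 = 1.3368.
Required input speed = output speed × R = 68.7 × 1.3368 = 91.836 rad/s.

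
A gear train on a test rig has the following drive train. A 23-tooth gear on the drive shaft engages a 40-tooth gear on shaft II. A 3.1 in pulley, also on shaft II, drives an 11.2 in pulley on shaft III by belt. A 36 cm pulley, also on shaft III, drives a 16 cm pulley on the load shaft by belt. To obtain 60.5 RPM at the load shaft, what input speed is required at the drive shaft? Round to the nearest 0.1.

169.0 RPM

Overall ratio R = 1.7391 × 3.6129 × 0.44444 = 2.7926.
Required input speed = output speed × R = 60.5 × 2.7926 = 168.95 RPM.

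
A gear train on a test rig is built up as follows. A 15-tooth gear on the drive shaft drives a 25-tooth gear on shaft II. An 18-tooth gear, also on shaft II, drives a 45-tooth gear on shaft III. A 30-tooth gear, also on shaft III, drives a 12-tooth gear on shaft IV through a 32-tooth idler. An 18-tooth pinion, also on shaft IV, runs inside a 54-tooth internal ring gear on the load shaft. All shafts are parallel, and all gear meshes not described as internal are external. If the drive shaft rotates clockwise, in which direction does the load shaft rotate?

clockwise

the drive shaft → shaft II: external mesh, 1 reversal → CCW.
shaft II → shaft III: external mesh, 1 reversal → CW.
shaft III → shaft IV: driver → idler → driven is 2 external meshes, 2 reversals → CW.
shaft IV → the load shaft: internal mesh, same direction → CW.
4 reversals in total — an even number — so the load shaft turns the same way as the drive shaft.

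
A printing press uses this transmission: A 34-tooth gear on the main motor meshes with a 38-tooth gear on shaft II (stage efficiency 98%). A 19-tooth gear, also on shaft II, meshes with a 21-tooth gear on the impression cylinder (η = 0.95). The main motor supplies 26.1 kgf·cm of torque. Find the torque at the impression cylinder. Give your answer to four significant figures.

Gear mesh: ratio = 38/34 = 1.1176; torque at shaft II = 26.1 × 1.1176 × 0.98 = 28.587 kgf·cm.
Gear mesh: ratio = 21/19 = 1.1053; torque at the impression cylinder = 28.587 × 1.1053 × 0.95 = 30.017 kgf·cm.

30.02 kgf·cm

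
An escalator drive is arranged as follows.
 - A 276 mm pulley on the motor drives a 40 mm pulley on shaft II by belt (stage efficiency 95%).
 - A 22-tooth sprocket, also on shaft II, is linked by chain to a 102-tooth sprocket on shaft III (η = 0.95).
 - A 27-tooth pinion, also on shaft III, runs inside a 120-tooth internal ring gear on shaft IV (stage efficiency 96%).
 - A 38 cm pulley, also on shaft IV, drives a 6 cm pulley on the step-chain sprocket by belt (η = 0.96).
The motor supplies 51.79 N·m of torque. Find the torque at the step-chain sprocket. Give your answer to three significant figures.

20.3 N·m

Belt: ratio = 40/276 = 0.14493; torque at shaft II = 51.79 × 0.14493 × 0.95 = 7.1305 N·m.
Chain: ratio = 102/22 = 4.6364; torque at shaft III = 7.1305 × 4.6364 × 0.95 = 31.407 N·m.
Internal gear: ratio = 120/27 = 4.4444; torque at shaft IV = 31.407 × 4.4444 × 0.96 = 134 N·m.
Belt: ratio = 6/38 = 0.15789; torque at the step-chain sprocket = 134 × 0.15789 × 0.96 = 20.312 N·m.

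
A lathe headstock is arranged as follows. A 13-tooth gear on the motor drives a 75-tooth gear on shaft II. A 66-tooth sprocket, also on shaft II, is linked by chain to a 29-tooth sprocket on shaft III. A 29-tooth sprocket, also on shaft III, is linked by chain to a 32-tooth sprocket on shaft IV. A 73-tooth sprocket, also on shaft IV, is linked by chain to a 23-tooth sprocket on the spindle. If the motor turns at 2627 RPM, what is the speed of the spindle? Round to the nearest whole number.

Gear mesh: ratio = 75/13 = 5.7692, so shaft II turns at 2627 / 5.7692 = 455.35 RPM.
Chain: ratio = 29/66 = 0.43939, so shaft III turns at 455.35 / 0.43939 = 1036.3 RPM.
Chain: ratio = 32/29 = 1.1034, so shaft IV turns at 1036.3 / 1.1034 = 939.15 RPM.
Chain: ratio = 23/73 = 0.31507, so the spindle turns at 939.15 / 0.31507 = 2980.8 RPM.

2981 RPM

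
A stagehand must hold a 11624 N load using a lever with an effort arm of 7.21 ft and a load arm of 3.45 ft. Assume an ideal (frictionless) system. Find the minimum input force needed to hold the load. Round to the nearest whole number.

Lever MA = effort arm / load arm = 7.21/3.45 = 2.0899.
Effort = load / MA = 11624 / 2.0899 = 5562.1 N.

5562 N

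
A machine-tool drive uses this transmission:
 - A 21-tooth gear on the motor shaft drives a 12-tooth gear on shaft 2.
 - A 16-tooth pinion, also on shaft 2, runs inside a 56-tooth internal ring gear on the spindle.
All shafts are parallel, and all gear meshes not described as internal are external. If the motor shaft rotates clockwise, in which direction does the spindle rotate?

counterclockwise

the motor shaft → shaft 2: external mesh, 1 reversal → CCW.
shaft 2 → the spindle: internal mesh, same direction → CCW.
1 reversal in total — an odd number — so the spindle turns opposite to the motor shaft.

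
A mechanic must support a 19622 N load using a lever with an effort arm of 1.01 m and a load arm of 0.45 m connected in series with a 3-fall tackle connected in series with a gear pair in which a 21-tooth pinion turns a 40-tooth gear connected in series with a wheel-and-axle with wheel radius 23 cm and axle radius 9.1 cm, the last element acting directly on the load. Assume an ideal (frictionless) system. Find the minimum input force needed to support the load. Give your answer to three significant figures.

Lever MA = effort arm / load arm = 1.01/0.45 = 2.2444.
Block-and-tackle MA = number of supporting rope parts = 3.
Gear pair MA = 40/21 = 1.9048.
Wheel-and-axle MA = R/r = 23/9.1 = 2.5275.
Combined ideal MA = 2.2444 × 3 × 1.9048 × 2.5275 = 32.416.
Effort = load / MA = 19622 / 32.416 = 605.32 N.

605 N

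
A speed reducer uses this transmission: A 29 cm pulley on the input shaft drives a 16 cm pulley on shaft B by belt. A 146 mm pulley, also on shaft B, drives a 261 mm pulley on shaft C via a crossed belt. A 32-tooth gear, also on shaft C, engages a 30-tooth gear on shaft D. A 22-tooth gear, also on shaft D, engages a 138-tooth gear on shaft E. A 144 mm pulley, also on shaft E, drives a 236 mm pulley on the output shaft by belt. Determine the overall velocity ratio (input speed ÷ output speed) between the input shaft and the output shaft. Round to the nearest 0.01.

9.51

Each stage contributes driven/driver: belt 16/29 = 0.55172, belt 261/146 = 1.7877, gear mesh 30/32 = 0.9375, gear mesh 138/22 = 6.2727, belt 236/144 = 1.6389.
Overall: 0.55172 × 1.7877 × 0.9375 × 6.2727 × 1.6389 = 9.5058.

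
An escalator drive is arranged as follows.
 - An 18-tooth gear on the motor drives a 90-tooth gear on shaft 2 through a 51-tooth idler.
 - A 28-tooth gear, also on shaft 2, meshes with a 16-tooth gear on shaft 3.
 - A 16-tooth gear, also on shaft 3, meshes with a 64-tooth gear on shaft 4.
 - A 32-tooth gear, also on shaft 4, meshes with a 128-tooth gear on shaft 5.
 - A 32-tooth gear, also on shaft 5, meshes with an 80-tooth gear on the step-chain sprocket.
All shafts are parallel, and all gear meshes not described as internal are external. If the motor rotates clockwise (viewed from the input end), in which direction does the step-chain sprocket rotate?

the motor → shaft 2: driver → idler → driven is 2 external meshes, 2 reversals → CW.
shaft 2 → shaft 3: external mesh, 1 reversal → CCW.
shaft 3 → shaft 4: external mesh, 1 reversal → CW.
shaft 4 → shaft 5: external mesh, 1 reversal → CCW.
shaft 5 → the step-chain sprocket: external mesh, 1 reversal → CW.
6 reversals in total — an even number — so the step-chain sprocket turns the same way as the motor.

clockwise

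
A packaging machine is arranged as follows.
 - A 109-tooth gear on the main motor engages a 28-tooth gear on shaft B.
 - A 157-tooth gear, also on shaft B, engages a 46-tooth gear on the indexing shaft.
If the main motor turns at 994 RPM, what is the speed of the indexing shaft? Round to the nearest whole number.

Gear mesh: ratio = 28/109 = 0.25688, so shaft B turns at 994 / 0.25688 = 3869.5 RPM.
Gear mesh: ratio = 46/157 = 0.29299, so the indexing shaft turns at 3869.5 / 0.29299 = 13207 RPM.

13207 RPM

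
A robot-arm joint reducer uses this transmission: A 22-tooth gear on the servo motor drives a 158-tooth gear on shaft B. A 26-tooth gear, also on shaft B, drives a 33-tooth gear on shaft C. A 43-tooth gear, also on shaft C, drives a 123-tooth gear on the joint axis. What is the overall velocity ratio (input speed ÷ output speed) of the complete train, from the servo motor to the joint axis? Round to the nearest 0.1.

26.1

Each stage contributes driven/driver: gear mesh 158/22 = 7.1818, gear mesh 33/26 = 1.2692, gear mesh 123/43 = 2.8605.
Overall: 7.1818 × 1.2692 × 2.8605 = 26.074.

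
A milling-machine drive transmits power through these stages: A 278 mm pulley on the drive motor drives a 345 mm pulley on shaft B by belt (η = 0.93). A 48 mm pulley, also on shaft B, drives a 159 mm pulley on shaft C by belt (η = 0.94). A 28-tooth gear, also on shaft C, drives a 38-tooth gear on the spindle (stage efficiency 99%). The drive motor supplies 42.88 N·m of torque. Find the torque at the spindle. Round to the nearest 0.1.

207.0 N·m

After the belt (345/278): 42.88 × 1.241 × 0.93 = 49.489 N·m
After the belt (159/48): 49.489 × 3.3125 × 0.94 = 154.1 N·m
After the gear mesh (38/28): 154.1 × 1.3571 × 0.99 = 207.04 N·m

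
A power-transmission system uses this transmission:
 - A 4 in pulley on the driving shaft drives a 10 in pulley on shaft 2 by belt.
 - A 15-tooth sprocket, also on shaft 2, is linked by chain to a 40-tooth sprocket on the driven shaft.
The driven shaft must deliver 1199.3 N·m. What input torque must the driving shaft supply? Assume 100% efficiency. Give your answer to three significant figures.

180 N·m

Overall ratio R = 2.5 × 2.6667 = 6.6667.
Input torque = output torque / R = 1199.3 / 6.6667 = 179.89 N·m.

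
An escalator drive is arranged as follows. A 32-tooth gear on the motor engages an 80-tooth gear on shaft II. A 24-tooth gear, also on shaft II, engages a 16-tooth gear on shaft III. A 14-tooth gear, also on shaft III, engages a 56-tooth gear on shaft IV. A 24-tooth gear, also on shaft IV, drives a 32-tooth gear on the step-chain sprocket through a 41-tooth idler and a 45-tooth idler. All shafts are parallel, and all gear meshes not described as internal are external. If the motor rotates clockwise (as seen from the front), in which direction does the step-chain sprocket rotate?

clockwise

the motor → shaft II: external mesh, 1 reversal → CCW.
shaft II → shaft III: external mesh, 1 reversal → CW.
shaft III → shaft IV: external mesh, 1 reversal → CCW.
shaft IV → the step-chain sprocket: driver → idler → idler → driven is 3 external meshes, 3 reversals → CW.
6 reversals in total — an even number — so the step-chain sprocket turns the same way as the motor.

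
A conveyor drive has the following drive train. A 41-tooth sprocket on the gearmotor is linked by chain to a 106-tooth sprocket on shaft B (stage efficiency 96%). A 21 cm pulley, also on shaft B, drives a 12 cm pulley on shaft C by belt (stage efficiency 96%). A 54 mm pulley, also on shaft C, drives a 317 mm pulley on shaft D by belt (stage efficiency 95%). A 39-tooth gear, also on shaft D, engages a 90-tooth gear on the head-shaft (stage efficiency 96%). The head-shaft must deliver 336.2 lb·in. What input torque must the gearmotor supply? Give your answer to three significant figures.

Overall ratio R = 2.5854 × 0.57143 × 5.8704 × 2.3077 = 20.014; overall efficiency η = 0.96 × 0.96 × 0.95 × 0.96 = 0.8405.
Input torque = output torque / (R × η) = 336.2 / (20.014 × 0.8405) = 19.986 lb·in.

20.0 lb·in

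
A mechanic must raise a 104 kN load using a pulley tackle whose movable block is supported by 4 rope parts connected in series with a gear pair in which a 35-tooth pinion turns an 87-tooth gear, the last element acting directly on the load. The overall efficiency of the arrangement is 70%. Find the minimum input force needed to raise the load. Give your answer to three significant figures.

Block-and-tackle MA = number of supporting rope parts = 4.
Gear pair MA = 87/35 = 2.4857.
Combined ideal MA = 4 × 2.4857 = 9.9429.
Actual MA = 9.9429 × 0.70 = 6.96.
Effort = load / actual MA = 104 / 6.96 = 14.943 kN.

14.9 kN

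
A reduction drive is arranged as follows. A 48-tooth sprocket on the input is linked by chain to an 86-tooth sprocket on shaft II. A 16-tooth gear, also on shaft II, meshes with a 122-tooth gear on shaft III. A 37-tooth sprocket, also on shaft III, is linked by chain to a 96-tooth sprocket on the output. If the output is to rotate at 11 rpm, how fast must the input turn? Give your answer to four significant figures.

Overall ratio R = 1.7917 × 7.625 × 2.5946 = 35.446.
Required input speed = output speed × R = 11 × 35.446 = 389.91 rpm.

389.9 rpm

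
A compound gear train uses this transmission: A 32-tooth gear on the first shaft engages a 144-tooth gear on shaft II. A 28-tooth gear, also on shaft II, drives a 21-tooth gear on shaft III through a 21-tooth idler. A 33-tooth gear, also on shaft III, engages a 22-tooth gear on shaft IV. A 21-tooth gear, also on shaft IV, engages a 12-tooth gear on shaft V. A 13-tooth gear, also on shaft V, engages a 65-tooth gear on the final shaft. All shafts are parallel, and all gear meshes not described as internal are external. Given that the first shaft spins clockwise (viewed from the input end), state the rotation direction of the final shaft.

the first shaft → shaft II: external mesh, 1 reversal → CCW.
shaft II → shaft III: driver → idler → driven is 2 external meshes, 2 reversals → CCW.
shaft III → shaft IV: external mesh, 1 reversal → CW.
shaft IV → shaft V: external mesh, 1 reversal → CCW.
shaft V → the final shaft: external mesh, 1 reversal → CW.
6 reversals in total — an even number — so the final shaft turns the same way as the first shaft.

clockwise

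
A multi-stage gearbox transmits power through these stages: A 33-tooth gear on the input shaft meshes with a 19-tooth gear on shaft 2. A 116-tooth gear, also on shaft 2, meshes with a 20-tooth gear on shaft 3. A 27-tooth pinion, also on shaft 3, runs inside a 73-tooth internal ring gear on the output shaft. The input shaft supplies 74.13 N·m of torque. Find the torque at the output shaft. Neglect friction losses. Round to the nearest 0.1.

19.9 N·m

Gear mesh: ratio = 19/33 = 0.57576; torque at shaft 2 = 74.13 × 0.57576 = 42.681 N·m.
Gear mesh: ratio = 20/116 = 0.17241; torque at shaft 3 = 42.681 × 0.17241 = 7.3588 N·m.
Internal gear: ratio = 73/27 = 2.7037; torque at the output shaft = 7.3588 × 2.7037 = 19.896 N·m.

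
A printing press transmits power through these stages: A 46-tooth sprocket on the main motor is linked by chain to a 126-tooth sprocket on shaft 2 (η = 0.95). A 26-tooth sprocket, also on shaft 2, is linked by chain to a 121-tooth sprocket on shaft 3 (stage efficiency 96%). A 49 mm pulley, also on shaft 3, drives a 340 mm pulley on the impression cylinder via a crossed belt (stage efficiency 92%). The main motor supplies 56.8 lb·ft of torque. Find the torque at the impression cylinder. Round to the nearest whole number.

4215 lb·ft

chain 126/46 = 2.7391 → τ = 56.8·2.7391·0.95 = 147.8 lb·ft
chain 121/26 = 4.6538 → τ = 147.8·4.6538·0.96 = 660.34 lb·ft
belt 340/49 = 6.9388 → τ = 660.34·6.9388·0.92 = 4215.4 lb·ft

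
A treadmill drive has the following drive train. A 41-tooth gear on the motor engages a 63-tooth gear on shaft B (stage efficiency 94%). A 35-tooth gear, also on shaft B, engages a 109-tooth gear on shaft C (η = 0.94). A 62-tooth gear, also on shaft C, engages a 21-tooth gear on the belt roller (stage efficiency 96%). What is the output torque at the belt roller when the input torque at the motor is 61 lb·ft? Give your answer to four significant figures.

83.87 lb·ft

gear mesh 63/41 = 1.5366 → τ = 61·1.5366·0.94 = 88.108 lb·ft
gear mesh 109/35 = 3.1143 → τ = 88.108·3.1143·0.94 = 257.93 lb·ft
gear mesh 21/62 = 0.33871 → τ = 257.93·0.33871·0.96 = 83.869 lb·ft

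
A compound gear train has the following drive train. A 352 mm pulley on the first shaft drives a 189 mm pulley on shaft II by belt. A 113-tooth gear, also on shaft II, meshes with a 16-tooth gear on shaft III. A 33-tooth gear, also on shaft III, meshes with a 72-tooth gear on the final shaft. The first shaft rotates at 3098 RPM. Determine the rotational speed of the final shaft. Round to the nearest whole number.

18677 RPM

belt 189/352 = 0.53693 → 3098/0.53693 = 5769.8 RPM
gear mesh 16/113 = 0.14159 → 5769.8/0.14159 = 40749 RPM
gear mesh 72/33 = 2.1818 → 40749/2.1818 = 18677 RPM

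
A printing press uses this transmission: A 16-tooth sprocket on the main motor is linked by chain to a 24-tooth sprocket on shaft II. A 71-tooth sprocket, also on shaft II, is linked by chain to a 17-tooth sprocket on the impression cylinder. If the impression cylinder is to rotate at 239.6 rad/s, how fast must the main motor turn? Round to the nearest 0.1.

86.1 rad/s

Overall ratio R = 1.5 × 0.23944 = 0.35915.
Required input speed = output speed × R = 239.6 × 0.35915 = 86.054 rad/s.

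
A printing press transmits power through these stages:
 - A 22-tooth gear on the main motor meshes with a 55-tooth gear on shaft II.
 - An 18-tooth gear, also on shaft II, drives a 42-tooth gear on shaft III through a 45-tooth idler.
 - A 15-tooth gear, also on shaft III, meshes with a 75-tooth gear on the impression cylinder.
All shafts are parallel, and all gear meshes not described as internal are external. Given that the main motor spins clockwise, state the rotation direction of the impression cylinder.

the main motor → shaft II: external mesh, 1 reversal → CCW.
shaft II → shaft III: driver → idler → driven is 2 external meshes, 2 reversals → CCW.
shaft III → the impression cylinder: external mesh, 1 reversal → CW.
4 reversals in total — an even number — so the impression cylinder turns the same way as the main motor.

clockwise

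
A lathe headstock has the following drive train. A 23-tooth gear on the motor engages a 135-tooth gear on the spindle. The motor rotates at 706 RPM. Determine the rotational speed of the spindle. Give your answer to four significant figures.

120.3 RPM

gear mesh 135/23 = 5.8696 → 706/5.8696 = 120.28 RPM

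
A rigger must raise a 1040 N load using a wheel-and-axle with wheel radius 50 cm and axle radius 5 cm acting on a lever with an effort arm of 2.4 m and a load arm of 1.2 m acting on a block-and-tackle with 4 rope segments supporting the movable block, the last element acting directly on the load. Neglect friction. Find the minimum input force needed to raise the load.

13 N

Wheel-and-axle MA = R/r = 50/5 = 10.
Lever MA = effort arm / load arm = 2.4/1.2 = 2.
Block-and-tackle MA = number of supporting rope parts = 4.
Combined ideal MA = 10 × 2 × 4 = 80.
Effort = load / MA = 1040 / 80 = 13 N.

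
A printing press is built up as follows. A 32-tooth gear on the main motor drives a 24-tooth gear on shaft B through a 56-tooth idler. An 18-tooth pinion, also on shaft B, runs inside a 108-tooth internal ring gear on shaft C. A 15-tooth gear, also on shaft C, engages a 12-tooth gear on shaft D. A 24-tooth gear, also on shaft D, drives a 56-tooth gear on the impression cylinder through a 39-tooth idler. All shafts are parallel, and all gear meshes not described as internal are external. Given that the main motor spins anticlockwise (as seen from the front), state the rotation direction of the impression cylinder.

clockwise

the main motor → shaft B: driver → idler → driven is 2 external meshes, 2 reversals → CCW.
shaft B → shaft C: internal mesh, same direction → CCW.
shaft C → shaft D: external mesh, 1 reversal → CW.
shaft D → the impression cylinder: driver → idler → driven is 2 external meshes, 2 reversals → CW.
5 reversals in total — an odd number — so the impression cylinder turns opposite to the main motor.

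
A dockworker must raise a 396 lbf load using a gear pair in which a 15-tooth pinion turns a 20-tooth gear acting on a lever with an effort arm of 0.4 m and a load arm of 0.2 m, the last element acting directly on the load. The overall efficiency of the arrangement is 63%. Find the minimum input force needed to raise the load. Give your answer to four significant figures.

235.7 lbf

Gear pair MA = 20/15 = 1.3333.
Lever MA = effort arm / load arm = 0.4/0.2 = 2.
Combined ideal MA = 1.3333 × 2 = 2.6667.
Actual MA = 2.6667 × 0.63 = 1.68.
Effort = load / actual MA = 396 / 1.68 = 235.71 lbf.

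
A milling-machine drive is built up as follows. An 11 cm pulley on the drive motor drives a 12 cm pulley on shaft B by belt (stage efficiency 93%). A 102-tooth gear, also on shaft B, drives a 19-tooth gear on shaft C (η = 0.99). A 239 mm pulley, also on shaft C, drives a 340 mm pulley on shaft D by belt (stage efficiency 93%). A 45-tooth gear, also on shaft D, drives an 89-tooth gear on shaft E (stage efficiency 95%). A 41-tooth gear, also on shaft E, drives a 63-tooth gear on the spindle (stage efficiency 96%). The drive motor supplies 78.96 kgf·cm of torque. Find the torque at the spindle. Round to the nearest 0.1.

54.2 kgf·cm

belt 12/11 = 1.0909 → τ = 78.96·1.0909·0.93 = 80.109 kgf·cm
gear mesh 19/102 = 0.18627 → τ = 80.109·0.18627·0.99 = 14.773 kgf·cm
belt 340/239 = 1.4226 → τ = 14.773·1.4226·0.93 = 19.545 kgf·cm
gear mesh 89/45 = 1.9778 → τ = 19.545·1.9778·0.95 = 36.723 kgf·cm
gear mesh 63/41 = 1.5366 → τ = 36.723·1.5366·0.96 = 54.17 kgf·cm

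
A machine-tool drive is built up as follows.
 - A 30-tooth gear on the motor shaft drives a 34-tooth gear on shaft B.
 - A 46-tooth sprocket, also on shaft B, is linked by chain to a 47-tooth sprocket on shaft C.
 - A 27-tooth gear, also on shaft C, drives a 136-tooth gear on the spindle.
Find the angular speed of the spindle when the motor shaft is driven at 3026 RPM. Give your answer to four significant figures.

518.8 RPM

Gear mesh: ratio = 34/30 = 1.1333, so shaft B turns at 3026 / 1.1333 = 2670 RPM.
Chain: ratio = 47/46 = 1.0217, so shaft C turns at 2670 / 1.0217 = 2613.2 RPM.
Gear mesh: ratio = 136/27 = 5.037, so the spindle turns at 2613.2 / 5.037 = 518.8 RPM.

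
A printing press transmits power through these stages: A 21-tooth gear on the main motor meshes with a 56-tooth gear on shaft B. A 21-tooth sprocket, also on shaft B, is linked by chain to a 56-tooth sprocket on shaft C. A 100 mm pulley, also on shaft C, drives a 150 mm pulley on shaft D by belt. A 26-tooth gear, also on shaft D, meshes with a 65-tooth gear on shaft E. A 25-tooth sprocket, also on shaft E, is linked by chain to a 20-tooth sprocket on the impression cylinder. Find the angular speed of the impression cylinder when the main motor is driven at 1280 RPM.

60 RPM

Gear mesh: ratio = 56/21 = 2.6667, so shaft B turns at 1280 / 2.6667 = 480 RPM.
Chain: ratio = 56/21 = 2.6667, so shaft C turns at 480 / 2.6667 = 180 RPM.
Belt: ratio = 150/100 = 1.5, so shaft D turns at 180 / 1.5 = 120 RPM.
Gear mesh: ratio = 65/26 = 2.5, so shaft E turns at 120 / 2.5 = 48 RPM.
Chain: ratio = 20/25 = 0.8, so the impression cylinder turns at 48 / 0.8 = 60 RPM.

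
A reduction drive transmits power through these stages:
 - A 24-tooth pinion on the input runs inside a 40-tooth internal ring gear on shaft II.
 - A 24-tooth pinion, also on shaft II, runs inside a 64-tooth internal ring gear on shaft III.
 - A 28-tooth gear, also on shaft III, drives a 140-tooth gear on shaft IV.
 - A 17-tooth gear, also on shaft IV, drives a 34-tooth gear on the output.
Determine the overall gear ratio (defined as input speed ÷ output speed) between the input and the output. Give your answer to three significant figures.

Each stage contributes driven/driver: internal gear 40/24 = 1.6667, internal gear 64/24 = 2.6667, gear mesh 140/28 = 5, gear mesh 34/17 = 2.
Overall: 1.6667 × 2.6667 × 5 × 2 = 44.444.

44.4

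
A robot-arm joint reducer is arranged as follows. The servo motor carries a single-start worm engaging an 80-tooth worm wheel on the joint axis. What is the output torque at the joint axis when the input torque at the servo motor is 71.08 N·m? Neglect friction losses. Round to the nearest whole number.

5686 N·m

After the worm (80/1): 71.08 × 80 = 5686.4 N·m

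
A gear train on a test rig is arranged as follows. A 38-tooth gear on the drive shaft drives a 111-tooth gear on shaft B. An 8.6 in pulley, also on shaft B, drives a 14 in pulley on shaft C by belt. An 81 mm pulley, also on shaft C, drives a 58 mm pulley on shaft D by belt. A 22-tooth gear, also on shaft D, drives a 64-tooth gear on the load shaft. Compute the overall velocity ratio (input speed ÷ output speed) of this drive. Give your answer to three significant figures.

Each stage contributes driven/driver: gear mesh 111/38 = 2.9211, belt 14/8.6 = 1.6279, belt 58/81 = 0.71605, gear mesh 64/22 = 2.9091.
Overall: 2.9211 × 1.6279 × 0.71605 × 2.9091 = 9.9053.

9.91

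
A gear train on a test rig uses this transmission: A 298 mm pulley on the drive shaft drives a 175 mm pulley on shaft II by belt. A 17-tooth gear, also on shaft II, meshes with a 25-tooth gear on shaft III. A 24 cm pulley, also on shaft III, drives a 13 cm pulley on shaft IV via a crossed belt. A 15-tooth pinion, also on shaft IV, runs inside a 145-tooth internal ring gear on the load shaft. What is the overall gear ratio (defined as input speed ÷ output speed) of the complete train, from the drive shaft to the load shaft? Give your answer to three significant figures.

Each stage contributes driven/driver: belt 175/298 = 0.58725, gear mesh 25/17 = 1.4706, belt 13/24 = 0.54167, internal gear 145/15 = 9.6667.
Overall: 0.58725 × 1.4706 × 0.54167 × 9.6667 = 4.5219.

4.52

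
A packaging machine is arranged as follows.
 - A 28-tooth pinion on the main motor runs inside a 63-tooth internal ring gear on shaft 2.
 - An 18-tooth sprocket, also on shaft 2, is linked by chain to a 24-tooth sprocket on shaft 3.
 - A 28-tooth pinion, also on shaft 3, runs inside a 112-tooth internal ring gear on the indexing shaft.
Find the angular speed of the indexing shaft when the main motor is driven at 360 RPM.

30 RPM

the main motor → shaft 2 (internal gear, 63/28): 360 ÷ 2.25 = 160 RPM
shaft 2 → shaft 3 (chain, 24/18): 160 ÷ 1.3333 = 120 RPM
shaft 3 → the indexing shaft (internal gear, 112/28): 120 ÷ 4 = 30 RPM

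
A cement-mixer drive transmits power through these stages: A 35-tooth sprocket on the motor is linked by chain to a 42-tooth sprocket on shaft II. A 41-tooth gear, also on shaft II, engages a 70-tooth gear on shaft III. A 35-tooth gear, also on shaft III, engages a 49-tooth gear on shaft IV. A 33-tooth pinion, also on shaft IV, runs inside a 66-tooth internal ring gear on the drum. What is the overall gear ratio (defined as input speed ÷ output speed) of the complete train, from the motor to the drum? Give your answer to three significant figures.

5.74

Each stage contributes driven/driver: chain 42/35 = 1.2, gear mesh 70/41 = 1.7073, gear mesh 49/35 = 1.4, internal gear 66/33 = 2.
Overall: 1.2 × 1.7073 × 1.4 × 2 = 5.7366.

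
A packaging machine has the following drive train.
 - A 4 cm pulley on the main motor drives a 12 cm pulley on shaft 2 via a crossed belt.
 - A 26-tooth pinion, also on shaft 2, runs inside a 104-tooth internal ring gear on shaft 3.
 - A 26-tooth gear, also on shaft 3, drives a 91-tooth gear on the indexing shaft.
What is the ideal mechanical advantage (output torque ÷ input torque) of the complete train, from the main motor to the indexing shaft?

Each stage contributes driven/driver: belt 12/4 = 3, internal gear 104/26 = 4, gear mesh 91/26 = 3.5.
Overall: 3 × 4 × 3.5 = 42.

42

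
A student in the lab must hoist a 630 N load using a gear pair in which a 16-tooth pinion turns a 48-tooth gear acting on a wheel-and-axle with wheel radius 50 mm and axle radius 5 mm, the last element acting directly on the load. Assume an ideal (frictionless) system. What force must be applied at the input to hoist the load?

21 N

Gear pair MA = 48/16 = 3.
Wheel-and-axle MA = R/r = 50/5 = 10.
Combined ideal MA = 3 × 10 = 30.
Effort = load / MA = 630 / 30 = 21 N.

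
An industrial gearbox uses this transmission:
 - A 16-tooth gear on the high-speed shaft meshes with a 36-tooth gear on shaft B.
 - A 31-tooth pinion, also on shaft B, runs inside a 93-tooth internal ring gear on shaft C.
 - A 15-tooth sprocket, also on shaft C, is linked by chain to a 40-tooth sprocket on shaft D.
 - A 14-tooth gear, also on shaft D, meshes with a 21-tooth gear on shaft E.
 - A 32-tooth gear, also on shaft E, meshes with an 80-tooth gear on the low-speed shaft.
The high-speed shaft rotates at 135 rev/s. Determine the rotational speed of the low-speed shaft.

Gear mesh: ratio = 36/16 = 2.25, so shaft B turns at 135 / 2.25 = 60 rev/s.
Internal gear: ratio = 93/31 = 3, so shaft C turns at 60 / 3 = 20 rev/s.
Chain: ratio = 40/15 = 2.6667, so shaft D turns at 20 / 2.6667 = 7.5 rev/s.
Gear mesh: ratio = 21/14 = 1.5, so shaft E turns at 7.5 / 1.5 = 5 rev/s.
Gear mesh: ratio = 80/32 = 2.5, so the low-speed shaft turns at 5 / 2.5 = 2 rev/s.

2 rev/s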